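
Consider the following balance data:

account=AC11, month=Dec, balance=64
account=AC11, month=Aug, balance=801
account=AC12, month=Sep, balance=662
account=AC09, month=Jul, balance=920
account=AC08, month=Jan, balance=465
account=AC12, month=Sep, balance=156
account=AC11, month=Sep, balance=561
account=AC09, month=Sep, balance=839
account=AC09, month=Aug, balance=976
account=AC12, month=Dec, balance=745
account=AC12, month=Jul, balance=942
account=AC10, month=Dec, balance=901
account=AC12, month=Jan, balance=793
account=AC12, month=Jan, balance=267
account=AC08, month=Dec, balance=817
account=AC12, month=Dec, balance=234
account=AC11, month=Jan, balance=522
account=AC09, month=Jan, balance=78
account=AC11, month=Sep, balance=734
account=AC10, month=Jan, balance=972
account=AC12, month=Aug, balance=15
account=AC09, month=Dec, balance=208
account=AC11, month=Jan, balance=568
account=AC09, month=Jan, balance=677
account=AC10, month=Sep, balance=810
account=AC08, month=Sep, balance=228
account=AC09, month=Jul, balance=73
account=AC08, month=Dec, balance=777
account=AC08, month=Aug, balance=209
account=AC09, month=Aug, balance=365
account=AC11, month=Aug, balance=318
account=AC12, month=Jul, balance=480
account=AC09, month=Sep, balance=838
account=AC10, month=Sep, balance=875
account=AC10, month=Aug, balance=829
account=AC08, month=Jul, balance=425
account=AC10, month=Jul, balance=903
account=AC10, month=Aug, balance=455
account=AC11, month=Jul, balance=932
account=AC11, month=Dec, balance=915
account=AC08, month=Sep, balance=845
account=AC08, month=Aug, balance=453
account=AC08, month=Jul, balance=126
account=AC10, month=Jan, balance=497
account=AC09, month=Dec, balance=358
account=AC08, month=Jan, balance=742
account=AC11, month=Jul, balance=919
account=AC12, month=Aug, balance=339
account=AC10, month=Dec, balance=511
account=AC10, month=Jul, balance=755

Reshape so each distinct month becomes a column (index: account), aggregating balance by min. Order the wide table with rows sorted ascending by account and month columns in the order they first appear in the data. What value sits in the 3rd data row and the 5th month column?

With rows sorted ascending by account, row 3 is account=AC10. month columns in first-appearance order: Dec, Aug, Sep, Jul, Jan; column 5 is Jan.
Long rows with account=AC10, month=Jan: min(972, 497) = 497.

497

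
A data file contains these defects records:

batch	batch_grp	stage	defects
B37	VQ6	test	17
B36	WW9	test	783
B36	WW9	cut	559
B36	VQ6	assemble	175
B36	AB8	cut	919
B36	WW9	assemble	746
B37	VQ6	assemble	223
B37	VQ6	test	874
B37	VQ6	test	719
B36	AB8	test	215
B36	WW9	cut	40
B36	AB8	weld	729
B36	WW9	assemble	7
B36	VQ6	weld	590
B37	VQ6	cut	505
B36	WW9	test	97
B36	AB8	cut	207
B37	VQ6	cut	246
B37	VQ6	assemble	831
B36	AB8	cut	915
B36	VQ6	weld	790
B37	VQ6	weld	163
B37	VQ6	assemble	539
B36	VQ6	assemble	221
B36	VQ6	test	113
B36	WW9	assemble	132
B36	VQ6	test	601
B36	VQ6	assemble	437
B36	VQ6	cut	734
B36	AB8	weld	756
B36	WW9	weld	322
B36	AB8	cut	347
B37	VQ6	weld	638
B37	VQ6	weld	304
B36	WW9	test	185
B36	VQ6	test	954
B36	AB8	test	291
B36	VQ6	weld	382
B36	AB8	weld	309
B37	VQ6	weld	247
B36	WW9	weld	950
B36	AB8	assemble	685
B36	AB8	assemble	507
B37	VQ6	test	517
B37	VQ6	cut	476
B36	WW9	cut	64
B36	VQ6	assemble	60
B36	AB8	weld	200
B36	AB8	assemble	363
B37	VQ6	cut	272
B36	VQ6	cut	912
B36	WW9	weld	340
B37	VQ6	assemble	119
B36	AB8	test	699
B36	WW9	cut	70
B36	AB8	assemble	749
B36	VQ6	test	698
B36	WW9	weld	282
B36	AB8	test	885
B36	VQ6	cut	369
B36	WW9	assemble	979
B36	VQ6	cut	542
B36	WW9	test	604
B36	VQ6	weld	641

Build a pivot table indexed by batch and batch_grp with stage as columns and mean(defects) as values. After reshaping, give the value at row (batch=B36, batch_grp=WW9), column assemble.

466

Rows with batch=B36, batch_grp=WW9 and stage=assemble: defects values are 746, 7, 132, 979.
(746 + 7 + 132 + 979) / 4 = 466.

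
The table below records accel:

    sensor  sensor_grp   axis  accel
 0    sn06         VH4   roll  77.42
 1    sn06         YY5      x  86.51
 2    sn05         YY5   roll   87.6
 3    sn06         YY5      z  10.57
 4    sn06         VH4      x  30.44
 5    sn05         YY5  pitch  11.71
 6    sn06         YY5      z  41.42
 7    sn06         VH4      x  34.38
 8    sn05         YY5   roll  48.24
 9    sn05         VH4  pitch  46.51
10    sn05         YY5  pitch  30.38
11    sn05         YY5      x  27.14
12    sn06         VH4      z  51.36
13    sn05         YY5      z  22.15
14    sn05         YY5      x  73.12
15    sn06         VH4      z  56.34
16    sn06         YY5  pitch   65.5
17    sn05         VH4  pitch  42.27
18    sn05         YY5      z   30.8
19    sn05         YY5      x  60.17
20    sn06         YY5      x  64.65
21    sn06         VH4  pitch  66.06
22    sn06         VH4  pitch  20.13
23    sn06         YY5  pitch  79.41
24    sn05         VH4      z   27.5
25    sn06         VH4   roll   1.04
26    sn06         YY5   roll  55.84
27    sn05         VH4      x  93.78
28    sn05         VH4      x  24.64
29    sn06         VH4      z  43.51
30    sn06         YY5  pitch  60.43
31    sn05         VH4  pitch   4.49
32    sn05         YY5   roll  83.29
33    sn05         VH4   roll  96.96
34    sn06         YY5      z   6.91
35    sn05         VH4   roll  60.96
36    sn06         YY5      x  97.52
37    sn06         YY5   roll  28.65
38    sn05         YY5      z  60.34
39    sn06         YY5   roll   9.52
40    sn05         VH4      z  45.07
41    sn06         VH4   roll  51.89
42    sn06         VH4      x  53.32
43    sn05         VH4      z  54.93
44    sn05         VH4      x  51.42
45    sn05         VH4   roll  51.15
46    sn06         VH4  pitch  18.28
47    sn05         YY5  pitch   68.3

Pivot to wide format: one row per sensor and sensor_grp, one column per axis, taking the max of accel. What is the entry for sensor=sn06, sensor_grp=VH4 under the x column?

53.32

Rows with sensor=sn06, sensor_grp=VH4 and axis=x: accel values are 30.44, 34.38, 53.32.
max(30.44, 34.38, 53.32) = 53.32.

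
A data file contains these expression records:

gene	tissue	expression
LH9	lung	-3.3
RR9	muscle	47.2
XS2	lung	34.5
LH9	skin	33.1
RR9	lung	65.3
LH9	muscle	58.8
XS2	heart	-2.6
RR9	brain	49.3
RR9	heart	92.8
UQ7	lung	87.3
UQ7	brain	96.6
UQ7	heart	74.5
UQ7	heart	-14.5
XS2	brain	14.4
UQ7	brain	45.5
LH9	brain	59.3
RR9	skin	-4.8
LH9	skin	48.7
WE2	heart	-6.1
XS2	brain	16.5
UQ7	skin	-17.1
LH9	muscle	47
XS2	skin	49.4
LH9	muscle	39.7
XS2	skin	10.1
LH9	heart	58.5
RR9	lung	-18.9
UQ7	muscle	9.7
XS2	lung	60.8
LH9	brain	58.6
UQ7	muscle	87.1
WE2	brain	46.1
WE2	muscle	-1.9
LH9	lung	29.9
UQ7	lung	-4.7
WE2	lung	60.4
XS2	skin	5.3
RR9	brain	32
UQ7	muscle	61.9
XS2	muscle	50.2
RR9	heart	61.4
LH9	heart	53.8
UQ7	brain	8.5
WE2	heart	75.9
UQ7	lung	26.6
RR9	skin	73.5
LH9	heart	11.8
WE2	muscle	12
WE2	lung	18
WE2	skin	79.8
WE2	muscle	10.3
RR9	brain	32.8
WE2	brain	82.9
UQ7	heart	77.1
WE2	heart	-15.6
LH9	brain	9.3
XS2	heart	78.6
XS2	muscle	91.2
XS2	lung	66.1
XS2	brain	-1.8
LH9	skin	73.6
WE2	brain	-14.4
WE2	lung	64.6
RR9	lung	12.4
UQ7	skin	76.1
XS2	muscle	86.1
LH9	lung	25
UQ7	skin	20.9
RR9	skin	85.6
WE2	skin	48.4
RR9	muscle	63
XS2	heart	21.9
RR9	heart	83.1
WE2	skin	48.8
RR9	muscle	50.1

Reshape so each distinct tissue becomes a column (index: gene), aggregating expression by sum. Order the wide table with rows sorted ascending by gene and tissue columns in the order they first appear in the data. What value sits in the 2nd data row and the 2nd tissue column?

With rows sorted ascending by gene, row 2 is gene=RR9. tissue columns in first-appearance order: lung, muscle, skin, heart, brain; column 2 is muscle.
Long rows with gene=RR9, tissue=muscle: 47.2 + 63 + 50.1 = 160.3.

160.3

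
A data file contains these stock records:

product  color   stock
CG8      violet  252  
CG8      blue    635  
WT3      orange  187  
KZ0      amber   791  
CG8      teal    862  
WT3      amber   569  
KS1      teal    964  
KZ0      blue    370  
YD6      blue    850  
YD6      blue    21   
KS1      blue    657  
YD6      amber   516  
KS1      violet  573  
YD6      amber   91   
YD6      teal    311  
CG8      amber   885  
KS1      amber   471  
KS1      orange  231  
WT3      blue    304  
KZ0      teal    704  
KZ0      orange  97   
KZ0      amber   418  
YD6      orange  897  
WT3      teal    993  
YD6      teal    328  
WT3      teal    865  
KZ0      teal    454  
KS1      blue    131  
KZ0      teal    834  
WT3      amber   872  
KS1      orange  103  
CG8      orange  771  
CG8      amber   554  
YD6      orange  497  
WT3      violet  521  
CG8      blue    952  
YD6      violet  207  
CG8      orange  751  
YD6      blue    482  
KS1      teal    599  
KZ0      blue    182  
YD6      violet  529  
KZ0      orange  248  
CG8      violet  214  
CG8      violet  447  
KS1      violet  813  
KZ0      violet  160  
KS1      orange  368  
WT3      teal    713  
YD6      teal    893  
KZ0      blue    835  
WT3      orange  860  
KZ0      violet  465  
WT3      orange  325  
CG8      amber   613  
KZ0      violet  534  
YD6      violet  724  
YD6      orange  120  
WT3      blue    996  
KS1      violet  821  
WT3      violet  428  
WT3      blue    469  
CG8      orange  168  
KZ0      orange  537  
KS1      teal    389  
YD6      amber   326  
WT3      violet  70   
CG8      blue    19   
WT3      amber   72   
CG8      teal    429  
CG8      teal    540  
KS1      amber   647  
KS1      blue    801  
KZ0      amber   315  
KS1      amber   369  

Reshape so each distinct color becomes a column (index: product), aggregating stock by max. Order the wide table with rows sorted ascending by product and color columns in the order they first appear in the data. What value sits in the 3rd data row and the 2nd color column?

With rows sorted ascending by product, row 3 is product=KZ0. color columns in first-appearance order: violet, blue, orange, amber, teal; column 2 is blue.
Long rows with product=KZ0, color=blue: max(370, 182, 835) = 835.

835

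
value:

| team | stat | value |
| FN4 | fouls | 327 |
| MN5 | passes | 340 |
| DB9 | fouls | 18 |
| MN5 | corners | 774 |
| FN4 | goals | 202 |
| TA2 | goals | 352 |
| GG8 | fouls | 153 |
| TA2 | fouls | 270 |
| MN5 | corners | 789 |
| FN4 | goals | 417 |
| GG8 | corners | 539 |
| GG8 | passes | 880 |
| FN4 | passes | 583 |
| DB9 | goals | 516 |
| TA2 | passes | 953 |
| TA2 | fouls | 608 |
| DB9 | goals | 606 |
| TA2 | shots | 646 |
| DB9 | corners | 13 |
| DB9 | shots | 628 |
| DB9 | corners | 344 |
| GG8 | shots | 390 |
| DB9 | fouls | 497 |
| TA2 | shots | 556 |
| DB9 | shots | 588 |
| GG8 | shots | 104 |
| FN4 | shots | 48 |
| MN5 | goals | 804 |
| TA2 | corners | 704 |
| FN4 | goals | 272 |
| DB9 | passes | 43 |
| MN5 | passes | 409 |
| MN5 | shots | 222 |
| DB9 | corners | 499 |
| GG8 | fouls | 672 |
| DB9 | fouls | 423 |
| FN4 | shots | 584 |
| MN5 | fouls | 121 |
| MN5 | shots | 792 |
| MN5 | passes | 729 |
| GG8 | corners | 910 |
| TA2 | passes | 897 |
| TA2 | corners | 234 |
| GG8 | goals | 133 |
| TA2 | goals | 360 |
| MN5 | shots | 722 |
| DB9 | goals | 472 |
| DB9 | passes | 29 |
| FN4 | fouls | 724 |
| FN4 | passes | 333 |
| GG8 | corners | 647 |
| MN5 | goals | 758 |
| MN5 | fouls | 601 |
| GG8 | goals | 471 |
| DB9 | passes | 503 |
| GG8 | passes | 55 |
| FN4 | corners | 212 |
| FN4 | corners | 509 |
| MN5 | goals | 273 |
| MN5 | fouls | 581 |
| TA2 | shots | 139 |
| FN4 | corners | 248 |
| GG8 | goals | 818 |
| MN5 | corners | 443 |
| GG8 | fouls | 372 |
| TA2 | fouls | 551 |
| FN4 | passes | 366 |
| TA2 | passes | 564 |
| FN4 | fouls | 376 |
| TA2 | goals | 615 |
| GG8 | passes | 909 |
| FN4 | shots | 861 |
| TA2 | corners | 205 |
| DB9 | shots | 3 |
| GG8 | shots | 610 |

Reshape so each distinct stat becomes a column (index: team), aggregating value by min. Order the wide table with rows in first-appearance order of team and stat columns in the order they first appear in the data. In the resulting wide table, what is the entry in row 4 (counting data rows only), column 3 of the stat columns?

With rows in first-appearance order of team, row 4 is team=TA2. stat columns in first-appearance order: fouls, passes, corners, goals, shots; column 3 is corners.
Long rows with team=TA2, stat=corners: min(704, 234, 205) = 205.

205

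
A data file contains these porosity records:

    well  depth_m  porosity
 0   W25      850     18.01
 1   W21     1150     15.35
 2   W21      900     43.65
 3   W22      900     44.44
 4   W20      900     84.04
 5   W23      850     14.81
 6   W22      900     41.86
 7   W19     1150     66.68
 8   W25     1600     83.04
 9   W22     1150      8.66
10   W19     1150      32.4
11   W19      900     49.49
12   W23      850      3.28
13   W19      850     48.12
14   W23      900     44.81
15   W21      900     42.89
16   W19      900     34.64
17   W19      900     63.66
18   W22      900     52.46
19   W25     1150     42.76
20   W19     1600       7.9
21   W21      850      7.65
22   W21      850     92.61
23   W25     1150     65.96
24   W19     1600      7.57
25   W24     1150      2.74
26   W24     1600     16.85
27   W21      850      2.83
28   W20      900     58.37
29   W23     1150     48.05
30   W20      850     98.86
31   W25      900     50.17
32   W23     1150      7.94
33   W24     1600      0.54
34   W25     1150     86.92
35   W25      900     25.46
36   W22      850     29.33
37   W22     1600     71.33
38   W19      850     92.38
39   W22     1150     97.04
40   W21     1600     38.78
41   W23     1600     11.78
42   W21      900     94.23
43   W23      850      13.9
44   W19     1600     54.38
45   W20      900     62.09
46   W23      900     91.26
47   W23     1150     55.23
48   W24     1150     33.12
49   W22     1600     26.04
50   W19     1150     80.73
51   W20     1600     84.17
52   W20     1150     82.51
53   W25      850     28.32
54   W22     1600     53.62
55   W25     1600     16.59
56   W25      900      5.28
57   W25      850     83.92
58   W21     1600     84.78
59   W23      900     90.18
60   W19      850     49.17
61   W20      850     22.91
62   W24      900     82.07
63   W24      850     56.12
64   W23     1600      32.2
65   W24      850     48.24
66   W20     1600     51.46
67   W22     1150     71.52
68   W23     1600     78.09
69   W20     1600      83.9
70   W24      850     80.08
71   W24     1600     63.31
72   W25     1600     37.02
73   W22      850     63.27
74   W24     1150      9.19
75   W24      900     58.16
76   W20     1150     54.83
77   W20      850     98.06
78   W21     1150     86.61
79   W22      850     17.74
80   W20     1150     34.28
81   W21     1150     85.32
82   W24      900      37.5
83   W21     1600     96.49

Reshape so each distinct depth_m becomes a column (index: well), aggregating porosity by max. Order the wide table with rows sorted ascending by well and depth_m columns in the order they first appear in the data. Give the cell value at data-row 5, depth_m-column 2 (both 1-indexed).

With rows sorted ascending by well, row 5 is well=W23. depth_m columns in first-appearance order: 850, 1150, 900, 1600; column 2 is 1150.
Long rows with well=W23, depth_m=1150: max(48.05, 7.94, 55.23) = 55.23.

55.23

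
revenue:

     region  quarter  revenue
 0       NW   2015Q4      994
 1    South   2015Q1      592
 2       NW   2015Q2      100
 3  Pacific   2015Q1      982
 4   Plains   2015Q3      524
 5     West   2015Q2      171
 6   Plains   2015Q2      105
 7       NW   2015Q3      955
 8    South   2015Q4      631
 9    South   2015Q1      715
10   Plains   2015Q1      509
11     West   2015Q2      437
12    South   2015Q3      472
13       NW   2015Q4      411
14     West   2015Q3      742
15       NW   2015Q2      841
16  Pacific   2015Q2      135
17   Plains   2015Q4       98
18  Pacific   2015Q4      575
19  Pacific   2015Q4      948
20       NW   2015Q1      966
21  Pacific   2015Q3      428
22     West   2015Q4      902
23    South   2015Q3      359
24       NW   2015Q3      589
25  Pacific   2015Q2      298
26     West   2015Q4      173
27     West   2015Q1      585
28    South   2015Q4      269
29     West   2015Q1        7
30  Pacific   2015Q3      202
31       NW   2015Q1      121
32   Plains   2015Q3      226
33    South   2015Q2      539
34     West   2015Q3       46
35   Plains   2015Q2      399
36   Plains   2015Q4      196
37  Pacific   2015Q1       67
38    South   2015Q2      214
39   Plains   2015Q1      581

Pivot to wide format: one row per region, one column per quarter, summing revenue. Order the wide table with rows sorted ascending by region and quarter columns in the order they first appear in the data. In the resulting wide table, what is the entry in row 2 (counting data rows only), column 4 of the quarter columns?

With rows sorted ascending by region, row 2 is region=Pacific. quarter columns in first-appearance order: 2015Q4, 2015Q1, 2015Q2, 2015Q3; column 4 is 2015Q3.
Long rows with region=Pacific, quarter=2015Q3: 428 + 202 = 630.

630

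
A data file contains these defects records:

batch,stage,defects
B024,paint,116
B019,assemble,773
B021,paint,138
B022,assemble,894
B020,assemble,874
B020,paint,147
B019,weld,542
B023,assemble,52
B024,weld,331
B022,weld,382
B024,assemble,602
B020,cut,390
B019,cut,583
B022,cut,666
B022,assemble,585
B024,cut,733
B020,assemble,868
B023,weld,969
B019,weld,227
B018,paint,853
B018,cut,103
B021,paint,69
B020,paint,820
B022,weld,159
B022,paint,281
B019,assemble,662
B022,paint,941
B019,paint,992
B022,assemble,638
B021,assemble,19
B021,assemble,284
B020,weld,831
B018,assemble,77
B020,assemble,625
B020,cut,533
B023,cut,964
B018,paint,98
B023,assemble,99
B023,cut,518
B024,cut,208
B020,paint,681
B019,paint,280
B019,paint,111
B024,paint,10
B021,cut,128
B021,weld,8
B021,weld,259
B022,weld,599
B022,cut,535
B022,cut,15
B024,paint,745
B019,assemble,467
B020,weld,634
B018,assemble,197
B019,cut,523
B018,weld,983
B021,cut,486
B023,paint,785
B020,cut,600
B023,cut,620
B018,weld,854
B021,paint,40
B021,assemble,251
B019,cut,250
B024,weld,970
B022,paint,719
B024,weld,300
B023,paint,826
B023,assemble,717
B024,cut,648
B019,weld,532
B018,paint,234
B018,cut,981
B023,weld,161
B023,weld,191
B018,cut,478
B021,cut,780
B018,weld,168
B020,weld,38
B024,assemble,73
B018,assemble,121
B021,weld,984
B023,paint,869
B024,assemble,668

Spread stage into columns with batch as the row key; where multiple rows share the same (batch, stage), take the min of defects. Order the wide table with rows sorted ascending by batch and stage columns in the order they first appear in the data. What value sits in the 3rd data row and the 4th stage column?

390

With rows sorted ascending by batch, row 3 is batch=B020. stage columns in first-appearance order: paint, assemble, weld, cut; column 4 is cut.
Long rows with batch=B020, stage=cut: min(390, 533, 600) = 390.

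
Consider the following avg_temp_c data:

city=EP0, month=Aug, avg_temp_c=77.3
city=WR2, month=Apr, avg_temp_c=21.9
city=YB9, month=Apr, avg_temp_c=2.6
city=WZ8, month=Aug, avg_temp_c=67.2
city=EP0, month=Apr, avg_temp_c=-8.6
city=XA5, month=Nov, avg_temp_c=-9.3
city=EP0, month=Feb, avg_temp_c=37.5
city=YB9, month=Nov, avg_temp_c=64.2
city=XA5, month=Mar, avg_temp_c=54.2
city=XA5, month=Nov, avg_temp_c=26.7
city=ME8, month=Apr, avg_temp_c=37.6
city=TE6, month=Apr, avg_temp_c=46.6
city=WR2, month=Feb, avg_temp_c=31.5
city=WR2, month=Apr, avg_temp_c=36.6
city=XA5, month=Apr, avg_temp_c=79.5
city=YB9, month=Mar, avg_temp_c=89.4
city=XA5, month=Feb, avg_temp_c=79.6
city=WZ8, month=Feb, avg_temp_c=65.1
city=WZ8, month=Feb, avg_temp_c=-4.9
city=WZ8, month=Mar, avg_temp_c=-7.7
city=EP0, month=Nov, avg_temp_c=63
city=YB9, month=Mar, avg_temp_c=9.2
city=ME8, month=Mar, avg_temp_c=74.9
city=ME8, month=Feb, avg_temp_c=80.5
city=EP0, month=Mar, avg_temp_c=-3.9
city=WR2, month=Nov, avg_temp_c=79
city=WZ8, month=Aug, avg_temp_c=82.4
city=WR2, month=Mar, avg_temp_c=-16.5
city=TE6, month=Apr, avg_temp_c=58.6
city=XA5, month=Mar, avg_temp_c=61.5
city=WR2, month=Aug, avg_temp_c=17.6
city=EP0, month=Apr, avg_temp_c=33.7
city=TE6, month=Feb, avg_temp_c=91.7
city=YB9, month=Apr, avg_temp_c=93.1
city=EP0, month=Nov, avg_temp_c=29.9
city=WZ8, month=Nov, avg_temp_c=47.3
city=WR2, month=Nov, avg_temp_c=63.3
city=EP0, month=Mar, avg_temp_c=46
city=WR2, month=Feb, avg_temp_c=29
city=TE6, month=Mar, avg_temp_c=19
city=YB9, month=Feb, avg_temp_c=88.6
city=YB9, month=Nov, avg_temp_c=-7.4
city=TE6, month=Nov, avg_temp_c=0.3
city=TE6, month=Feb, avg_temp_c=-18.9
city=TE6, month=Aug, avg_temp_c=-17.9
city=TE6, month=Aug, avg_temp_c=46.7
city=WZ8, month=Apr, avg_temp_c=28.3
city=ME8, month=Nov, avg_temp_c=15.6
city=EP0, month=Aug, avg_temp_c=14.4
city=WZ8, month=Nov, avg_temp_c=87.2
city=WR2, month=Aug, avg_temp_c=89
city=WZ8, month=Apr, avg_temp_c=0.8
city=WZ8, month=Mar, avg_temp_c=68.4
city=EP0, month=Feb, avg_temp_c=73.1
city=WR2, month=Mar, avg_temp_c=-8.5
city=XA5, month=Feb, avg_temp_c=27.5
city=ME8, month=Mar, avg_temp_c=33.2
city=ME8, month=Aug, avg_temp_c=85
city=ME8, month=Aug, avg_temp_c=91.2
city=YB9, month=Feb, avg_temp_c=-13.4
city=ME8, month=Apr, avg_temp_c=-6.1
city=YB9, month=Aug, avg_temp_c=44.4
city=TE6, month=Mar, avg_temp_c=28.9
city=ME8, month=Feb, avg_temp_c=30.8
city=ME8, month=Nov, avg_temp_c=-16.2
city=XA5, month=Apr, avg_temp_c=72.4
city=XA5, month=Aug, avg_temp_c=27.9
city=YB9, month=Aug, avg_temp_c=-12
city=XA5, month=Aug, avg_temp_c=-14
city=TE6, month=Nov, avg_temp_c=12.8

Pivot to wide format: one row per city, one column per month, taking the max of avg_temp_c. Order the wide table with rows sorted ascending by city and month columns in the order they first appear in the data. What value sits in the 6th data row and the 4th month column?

With rows sorted ascending by city, row 6 is city=XA5. month columns in first-appearance order: Aug, Apr, Nov, Feb, Mar; column 4 is Feb.
Long rows with city=XA5, month=Feb: max(79.6, 27.5) = 79.6.

79.6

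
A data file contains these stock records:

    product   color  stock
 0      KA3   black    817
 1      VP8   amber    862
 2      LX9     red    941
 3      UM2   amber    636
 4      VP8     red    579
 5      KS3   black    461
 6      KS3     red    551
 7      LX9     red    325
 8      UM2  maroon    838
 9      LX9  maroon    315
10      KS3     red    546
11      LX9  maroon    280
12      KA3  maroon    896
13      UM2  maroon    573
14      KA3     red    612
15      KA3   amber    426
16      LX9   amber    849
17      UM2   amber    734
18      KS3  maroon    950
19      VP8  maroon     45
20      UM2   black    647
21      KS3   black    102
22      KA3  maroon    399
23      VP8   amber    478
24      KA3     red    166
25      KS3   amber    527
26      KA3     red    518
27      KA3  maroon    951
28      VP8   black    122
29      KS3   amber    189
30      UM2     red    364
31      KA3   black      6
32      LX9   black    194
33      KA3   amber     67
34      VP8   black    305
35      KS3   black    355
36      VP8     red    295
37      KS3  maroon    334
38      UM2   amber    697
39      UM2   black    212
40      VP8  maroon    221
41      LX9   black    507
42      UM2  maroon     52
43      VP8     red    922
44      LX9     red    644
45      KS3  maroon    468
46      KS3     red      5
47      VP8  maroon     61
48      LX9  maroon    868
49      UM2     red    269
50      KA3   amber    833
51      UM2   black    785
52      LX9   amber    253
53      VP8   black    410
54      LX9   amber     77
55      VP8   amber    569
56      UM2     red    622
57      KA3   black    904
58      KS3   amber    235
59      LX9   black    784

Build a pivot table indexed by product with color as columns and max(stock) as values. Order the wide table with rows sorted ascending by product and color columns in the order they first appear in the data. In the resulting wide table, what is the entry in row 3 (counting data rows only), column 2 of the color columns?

With rows sorted ascending by product, row 3 is product=LX9. color columns in first-appearance order: black, amber, red, maroon; column 2 is amber.
Long rows with product=LX9, color=amber: max(849, 253, 77) = 849.

849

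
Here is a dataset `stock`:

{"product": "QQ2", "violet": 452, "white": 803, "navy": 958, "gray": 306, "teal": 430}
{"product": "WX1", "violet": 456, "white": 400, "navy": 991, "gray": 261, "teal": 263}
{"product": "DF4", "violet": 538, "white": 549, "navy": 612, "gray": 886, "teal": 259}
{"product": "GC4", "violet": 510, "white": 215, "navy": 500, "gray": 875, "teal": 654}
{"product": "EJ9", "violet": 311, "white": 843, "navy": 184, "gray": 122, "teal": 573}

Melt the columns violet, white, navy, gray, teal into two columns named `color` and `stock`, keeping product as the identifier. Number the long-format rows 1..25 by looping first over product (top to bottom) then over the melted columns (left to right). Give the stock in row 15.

25 rows total (5 × 5). Row 15: index ⌊(15-1)/5⌋ = 2 into product → DF4; (15-1) mod 5 = 4 into the melted columns → teal.
So row 15 is (DF4, teal, 259); stock = 259.

259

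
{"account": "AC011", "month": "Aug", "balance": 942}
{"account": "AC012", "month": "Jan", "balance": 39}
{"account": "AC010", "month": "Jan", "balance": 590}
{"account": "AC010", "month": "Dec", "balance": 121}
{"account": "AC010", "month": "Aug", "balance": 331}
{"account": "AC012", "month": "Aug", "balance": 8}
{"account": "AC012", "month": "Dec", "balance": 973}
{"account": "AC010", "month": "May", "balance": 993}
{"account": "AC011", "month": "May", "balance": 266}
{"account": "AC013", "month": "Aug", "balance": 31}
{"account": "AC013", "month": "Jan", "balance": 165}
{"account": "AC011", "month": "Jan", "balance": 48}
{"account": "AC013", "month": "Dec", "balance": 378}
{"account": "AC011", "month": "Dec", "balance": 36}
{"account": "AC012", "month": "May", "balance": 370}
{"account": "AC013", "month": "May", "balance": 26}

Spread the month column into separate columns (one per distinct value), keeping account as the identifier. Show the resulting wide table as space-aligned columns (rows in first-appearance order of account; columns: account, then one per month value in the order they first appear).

Columns: account plus the 4 distinct month values (Aug, Jan, Dec, May).
For example, row AC011 column Aug takes balance=942 from the long row (AC011, Aug).

account  Aug  Jan  Dec  May
AC011    942  48   36   266
AC012    8    39   973  370
AC010    331  590  121  993
AC013    31   165  378  26 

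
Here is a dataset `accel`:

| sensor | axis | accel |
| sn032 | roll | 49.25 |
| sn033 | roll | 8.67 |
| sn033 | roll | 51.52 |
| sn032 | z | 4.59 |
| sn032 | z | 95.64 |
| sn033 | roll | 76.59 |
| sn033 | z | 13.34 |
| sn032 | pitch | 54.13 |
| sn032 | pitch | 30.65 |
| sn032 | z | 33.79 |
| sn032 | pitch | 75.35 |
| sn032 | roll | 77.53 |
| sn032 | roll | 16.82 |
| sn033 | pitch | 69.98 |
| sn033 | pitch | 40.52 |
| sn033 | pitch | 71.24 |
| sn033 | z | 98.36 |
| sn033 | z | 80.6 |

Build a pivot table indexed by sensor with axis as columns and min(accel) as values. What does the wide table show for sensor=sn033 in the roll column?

8.67

Rows with sensor=sn033 and axis=roll: accel values are 8.67, 51.52, 76.59.
min(8.67, 51.52, 76.59) = 8.67.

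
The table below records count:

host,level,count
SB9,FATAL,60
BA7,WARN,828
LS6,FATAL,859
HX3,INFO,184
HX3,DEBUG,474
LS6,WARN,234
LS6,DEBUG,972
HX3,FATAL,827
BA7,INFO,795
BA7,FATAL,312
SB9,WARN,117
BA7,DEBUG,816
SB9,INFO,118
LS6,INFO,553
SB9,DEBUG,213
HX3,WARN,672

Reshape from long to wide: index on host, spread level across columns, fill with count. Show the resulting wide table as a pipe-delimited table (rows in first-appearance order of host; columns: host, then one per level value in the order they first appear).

| host | FATAL | WARN | INFO | DEBUG |
| SB9 | 60 | 117 | 118 | 213 |
| BA7 | 312 | 828 | 795 | 816 |
| LS6 | 859 | 234 | 553 | 972 |
| HX3 | 827 | 672 | 184 | 474 |

Columns: host plus the 4 distinct level values (FATAL, WARN, INFO, DEBUG).
For example, row SB9 column FATAL takes count=60 from the long row (SB9, FATAL).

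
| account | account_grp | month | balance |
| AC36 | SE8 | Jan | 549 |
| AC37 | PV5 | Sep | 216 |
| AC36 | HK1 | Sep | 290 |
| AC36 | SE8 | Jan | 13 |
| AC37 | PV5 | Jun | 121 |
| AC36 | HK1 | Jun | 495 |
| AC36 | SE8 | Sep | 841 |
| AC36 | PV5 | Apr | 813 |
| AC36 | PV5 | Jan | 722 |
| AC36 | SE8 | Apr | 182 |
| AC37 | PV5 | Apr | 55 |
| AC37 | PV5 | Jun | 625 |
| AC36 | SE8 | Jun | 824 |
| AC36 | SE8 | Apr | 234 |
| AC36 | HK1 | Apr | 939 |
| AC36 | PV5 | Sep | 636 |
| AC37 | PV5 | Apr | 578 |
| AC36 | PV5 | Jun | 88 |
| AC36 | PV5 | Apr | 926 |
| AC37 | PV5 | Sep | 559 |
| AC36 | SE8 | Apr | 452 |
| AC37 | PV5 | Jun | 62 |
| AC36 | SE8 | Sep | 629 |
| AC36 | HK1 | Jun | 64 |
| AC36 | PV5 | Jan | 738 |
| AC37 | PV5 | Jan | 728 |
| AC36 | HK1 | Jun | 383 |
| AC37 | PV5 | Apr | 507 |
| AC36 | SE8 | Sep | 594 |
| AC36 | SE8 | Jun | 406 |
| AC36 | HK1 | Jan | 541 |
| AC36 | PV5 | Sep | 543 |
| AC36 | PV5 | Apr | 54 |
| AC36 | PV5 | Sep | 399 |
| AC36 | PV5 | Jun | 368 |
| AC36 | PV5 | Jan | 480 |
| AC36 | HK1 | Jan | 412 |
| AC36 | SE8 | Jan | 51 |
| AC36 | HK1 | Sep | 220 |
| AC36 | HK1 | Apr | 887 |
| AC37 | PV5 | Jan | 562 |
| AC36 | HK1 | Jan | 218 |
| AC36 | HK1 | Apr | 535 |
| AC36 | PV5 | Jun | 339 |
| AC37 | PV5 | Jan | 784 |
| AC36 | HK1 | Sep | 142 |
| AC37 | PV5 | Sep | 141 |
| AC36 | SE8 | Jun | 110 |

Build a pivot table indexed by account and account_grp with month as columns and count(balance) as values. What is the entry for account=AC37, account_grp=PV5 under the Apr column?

3

Rows with account=AC37, account_grp=PV5 and month=Apr: balance values are 55, 578, 507.
3 rows match — count = 3.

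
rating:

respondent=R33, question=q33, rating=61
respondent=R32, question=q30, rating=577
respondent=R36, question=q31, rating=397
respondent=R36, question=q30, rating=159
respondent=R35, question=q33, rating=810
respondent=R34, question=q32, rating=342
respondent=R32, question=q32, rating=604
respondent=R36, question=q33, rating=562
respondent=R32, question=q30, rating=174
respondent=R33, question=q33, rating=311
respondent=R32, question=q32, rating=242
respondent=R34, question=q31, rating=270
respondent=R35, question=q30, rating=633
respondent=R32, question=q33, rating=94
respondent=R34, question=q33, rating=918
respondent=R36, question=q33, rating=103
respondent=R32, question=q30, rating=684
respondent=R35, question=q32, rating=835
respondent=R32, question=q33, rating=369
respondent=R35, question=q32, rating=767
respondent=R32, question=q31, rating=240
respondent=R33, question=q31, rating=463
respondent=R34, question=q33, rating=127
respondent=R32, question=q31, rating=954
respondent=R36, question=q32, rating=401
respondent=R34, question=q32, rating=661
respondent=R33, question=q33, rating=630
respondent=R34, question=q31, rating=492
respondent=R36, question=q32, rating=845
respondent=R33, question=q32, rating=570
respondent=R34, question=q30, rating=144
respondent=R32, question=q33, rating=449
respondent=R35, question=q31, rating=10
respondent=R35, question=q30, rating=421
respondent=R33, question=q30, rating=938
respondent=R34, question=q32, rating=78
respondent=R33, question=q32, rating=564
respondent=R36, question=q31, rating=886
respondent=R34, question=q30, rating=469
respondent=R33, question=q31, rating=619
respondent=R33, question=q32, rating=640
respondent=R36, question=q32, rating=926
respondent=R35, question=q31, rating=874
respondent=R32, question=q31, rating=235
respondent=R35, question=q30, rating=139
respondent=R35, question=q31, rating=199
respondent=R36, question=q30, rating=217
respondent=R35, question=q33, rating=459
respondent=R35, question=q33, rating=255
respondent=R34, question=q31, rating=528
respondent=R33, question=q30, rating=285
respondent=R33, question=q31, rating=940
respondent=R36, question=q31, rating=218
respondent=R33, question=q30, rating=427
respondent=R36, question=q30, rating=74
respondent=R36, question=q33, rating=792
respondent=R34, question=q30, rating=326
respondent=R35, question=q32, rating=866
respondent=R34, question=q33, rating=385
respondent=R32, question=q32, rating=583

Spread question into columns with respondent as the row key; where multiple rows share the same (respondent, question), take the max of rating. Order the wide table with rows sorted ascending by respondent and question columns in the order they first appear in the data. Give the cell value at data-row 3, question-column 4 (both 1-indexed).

With rows sorted ascending by respondent, row 3 is respondent=R34. question columns in first-appearance order: q33, q30, q31, q32; column 4 is q32.
Long rows with respondent=R34, question=q32: max(342, 661, 78) = 661.

661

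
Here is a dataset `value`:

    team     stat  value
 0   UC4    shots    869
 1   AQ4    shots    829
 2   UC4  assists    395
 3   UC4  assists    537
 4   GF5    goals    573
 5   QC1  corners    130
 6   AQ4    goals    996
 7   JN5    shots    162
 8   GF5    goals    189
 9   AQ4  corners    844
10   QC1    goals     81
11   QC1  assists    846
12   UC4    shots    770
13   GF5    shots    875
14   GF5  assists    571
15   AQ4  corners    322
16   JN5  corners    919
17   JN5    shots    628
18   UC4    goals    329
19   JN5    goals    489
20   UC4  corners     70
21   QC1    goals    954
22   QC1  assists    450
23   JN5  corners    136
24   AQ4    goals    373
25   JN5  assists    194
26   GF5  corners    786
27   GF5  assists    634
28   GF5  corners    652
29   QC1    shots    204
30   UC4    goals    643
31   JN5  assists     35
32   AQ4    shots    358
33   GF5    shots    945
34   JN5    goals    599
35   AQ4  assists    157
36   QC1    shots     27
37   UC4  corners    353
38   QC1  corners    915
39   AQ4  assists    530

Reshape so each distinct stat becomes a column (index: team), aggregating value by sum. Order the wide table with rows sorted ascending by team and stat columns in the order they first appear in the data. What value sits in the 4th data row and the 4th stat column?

With rows sorted ascending by team, row 4 is team=QC1. stat columns in first-appearance order: shots, assists, goals, corners; column 4 is corners.
Long rows with team=QC1, stat=corners: 130 + 915 = 1045.

1045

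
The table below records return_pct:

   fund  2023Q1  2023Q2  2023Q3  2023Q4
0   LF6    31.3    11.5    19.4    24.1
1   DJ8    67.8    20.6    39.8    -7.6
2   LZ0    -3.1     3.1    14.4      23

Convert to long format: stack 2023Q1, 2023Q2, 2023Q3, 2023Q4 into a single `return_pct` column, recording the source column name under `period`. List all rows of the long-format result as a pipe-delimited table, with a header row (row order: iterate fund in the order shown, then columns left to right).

Each (fund, column) pair becomes one row: 3 × 4 = 12 rows.
For example, (LF6, 2023Q1) → return_pct=31.3.

| fund | period | return_pct |
| LF6 | 2023Q1 | 31.3 |
| LF6 | 2023Q2 | 11.5 |
| LF6 | 2023Q3 | 19.4 |
| LF6 | 2023Q4 | 24.1 |
| DJ8 | 2023Q1 | 67.8 |
| DJ8 | 2023Q2 | 20.6 |
| DJ8 | 2023Q3 | 39.8 |
| DJ8 | 2023Q4 | -7.6 |
| LZ0 | 2023Q1 | -3.1 |
| LZ0 | 2023Q2 | 3.1 |
| LZ0 | 2023Q3 | 14.4 |
| LZ0 | 2023Q4 | 23 |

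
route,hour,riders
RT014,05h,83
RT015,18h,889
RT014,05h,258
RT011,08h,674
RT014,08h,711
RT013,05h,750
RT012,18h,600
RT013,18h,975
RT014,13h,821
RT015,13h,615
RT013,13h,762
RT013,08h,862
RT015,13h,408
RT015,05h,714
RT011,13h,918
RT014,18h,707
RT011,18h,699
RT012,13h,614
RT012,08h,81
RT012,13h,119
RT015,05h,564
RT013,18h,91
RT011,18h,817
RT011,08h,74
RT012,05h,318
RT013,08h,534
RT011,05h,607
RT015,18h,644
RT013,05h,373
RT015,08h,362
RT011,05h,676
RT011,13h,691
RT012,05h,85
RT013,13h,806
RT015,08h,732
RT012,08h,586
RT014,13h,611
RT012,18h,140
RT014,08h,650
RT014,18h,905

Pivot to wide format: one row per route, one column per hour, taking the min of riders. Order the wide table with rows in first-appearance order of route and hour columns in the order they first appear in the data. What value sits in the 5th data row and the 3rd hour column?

With rows in first-appearance order of route, row 5 is route=RT012. hour columns in first-appearance order: 05h, 18h, 08h, 13h; column 3 is 08h.
Long rows with route=RT012, hour=08h: min(81, 586) = 81.

81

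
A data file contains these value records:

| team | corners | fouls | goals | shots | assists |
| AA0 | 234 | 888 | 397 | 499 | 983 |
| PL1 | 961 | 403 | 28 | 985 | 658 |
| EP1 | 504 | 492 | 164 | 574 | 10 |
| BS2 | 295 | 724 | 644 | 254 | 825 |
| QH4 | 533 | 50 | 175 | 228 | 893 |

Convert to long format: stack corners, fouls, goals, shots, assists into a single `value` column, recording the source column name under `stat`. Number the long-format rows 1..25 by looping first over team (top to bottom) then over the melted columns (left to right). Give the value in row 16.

295

25 rows total (5 × 5). Row 16: index ⌊(16-1)/5⌋ = 3 into team → BS2; (16-1) mod 5 = 0 into the melted columns → corners.
So row 16 is (BS2, corners, 295); value = 295.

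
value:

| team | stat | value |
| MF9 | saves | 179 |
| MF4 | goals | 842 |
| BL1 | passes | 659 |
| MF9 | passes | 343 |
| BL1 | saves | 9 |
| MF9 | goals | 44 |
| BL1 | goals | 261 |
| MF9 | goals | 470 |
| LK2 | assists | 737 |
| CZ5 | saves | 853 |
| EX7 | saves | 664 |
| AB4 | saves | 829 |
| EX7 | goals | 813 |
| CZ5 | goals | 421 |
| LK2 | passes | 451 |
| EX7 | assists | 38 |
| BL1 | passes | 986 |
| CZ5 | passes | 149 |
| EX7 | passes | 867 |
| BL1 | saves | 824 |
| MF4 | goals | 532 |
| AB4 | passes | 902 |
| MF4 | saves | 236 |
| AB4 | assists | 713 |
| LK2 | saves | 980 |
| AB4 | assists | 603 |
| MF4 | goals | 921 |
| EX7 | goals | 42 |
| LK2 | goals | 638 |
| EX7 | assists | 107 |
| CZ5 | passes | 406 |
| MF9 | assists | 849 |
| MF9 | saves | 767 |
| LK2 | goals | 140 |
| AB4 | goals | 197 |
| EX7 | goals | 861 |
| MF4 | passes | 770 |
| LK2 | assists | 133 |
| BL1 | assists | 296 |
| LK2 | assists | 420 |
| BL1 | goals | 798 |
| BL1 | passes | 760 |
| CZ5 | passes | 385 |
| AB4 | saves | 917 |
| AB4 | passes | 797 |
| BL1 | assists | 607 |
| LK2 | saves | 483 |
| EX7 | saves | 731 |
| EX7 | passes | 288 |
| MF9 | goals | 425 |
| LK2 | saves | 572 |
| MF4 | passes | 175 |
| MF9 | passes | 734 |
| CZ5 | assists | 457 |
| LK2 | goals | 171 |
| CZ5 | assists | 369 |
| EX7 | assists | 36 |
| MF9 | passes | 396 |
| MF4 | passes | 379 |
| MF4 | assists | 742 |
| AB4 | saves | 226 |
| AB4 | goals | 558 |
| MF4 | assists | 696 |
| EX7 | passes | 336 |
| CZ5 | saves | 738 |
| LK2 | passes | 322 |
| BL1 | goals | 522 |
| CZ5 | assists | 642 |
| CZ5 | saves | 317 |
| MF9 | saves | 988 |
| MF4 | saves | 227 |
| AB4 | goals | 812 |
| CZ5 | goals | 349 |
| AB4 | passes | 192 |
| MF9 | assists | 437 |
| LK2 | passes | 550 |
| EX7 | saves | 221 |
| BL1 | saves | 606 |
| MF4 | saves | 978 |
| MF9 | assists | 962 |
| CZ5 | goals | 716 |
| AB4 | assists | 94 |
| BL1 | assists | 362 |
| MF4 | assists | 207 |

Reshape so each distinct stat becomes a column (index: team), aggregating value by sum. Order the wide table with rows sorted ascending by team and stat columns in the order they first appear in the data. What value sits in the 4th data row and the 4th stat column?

With rows sorted ascending by team, row 4 is team=EX7. stat columns in first-appearance order: saves, goals, passes, assists; column 4 is assists.
Long rows with team=EX7, stat=assists: 38 + 107 + 36 = 181.

181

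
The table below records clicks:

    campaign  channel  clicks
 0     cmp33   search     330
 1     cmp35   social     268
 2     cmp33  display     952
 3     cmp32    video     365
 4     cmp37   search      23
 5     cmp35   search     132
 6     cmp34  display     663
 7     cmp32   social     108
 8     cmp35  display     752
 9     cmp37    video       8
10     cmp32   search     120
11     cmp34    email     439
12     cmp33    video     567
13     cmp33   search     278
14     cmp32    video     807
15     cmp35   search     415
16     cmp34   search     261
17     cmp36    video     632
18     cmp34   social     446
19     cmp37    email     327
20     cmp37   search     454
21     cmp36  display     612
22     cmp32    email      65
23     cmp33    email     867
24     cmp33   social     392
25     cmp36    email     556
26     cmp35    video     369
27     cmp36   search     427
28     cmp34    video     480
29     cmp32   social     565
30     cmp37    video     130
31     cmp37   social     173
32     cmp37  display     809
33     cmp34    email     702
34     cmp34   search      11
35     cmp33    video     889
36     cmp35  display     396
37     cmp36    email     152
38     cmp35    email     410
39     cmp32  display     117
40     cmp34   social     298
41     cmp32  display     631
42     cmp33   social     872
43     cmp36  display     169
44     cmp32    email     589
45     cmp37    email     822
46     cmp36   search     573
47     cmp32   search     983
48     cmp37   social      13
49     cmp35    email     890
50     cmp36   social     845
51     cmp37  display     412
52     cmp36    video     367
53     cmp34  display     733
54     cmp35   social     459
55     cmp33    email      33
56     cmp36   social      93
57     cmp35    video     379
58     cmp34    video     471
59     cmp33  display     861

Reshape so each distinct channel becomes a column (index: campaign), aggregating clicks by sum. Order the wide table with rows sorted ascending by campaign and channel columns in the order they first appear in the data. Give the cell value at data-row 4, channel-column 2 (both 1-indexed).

727

With rows sorted ascending by campaign, row 4 is campaign=cmp35. channel columns in first-appearance order: search, social, display, video, email; column 2 is social.
Long rows with campaign=cmp35, channel=social: 268 + 459 = 727.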